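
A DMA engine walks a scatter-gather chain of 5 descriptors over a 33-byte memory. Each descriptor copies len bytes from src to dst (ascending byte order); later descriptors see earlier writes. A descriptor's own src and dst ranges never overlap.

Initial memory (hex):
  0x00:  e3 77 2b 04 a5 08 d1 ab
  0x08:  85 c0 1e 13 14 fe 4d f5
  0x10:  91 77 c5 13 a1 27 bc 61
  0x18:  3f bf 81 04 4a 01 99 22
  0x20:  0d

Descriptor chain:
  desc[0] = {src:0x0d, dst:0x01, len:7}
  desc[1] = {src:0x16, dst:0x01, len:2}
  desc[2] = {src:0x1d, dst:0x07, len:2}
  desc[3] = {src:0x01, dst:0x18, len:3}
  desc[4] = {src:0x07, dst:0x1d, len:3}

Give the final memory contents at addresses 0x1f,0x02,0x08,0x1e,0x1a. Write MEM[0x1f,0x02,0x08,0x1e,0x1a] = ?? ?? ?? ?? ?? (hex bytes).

MEM[0x1f,0x02,0x08,0x1e,0x1a] = c0 61 99 99 f5

  after D0: wrote 7B at 0x01 = fe4df59177c513
  after D1: wrote 2B at 0x01 = bc61
  after D2: wrote 2B at 0x07 = 0199
  after D3: wrote 3B at 0x18 = bc61f5
  after D4: wrote 3B at 0x1d = 0199c0
query mem[0x1f]=0xc0, mem[0x02]=0x61, mem[0x08]=0x99, mem[0x1e]=0x99, mem[0x1a]=0xf5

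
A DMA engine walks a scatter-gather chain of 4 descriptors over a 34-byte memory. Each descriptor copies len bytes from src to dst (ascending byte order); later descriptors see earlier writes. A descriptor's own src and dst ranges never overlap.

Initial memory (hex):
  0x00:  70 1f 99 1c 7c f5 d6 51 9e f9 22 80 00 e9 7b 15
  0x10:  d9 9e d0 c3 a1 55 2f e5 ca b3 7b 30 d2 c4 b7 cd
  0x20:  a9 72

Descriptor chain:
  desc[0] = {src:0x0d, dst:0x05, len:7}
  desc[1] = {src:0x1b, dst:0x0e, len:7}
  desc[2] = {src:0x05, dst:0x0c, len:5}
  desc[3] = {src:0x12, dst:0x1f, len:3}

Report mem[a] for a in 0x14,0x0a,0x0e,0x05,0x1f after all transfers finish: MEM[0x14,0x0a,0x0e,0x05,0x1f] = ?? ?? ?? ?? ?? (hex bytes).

MEM[0x14,0x0a,0x0e,0x05,0x1f] = 72 d0 15 e9 cd

  after D0: wrote 7B at 0x05 = e97b15d99ed0c3
  after D1: wrote 7B at 0x0e = 30d2c4b7cda972
  after D2: wrote 5B at 0x0c = e97b15d99e
  after D3: wrote 3B at 0x1f = cda972
query mem[0x14]=0x72, mem[0x0a]=0xd0, mem[0x0e]=0x15, mem[0x05]=0xe9, mem[0x1f]=0xcd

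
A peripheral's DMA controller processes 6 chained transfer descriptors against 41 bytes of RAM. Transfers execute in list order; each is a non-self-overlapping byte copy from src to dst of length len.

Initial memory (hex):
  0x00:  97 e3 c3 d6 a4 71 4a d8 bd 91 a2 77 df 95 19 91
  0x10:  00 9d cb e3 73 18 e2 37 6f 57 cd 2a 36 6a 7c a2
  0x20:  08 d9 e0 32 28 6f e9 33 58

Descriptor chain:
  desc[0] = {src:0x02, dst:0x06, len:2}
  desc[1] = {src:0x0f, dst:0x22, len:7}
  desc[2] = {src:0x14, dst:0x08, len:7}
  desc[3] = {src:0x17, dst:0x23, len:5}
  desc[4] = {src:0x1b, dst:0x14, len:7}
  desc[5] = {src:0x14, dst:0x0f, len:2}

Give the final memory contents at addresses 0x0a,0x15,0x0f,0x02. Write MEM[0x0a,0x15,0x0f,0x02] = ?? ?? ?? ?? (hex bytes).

#0 dst[0x06+2] := {0xc3,0xd6}
#1 dst[0x22+7] := {0x91,0x00,0x9d,0xcb,0xe3,0x73,0x18}
#2 dst[0x08+7] := {0x73,0x18,0xe2,0x37,0x6f,0x57,0xcd}
#3 dst[0x23+5] := {0x37,0x6f,0x57,0xcd,0x2a}
#4 dst[0x14+7] := {0x2a,0x36,0x6a,0x7c,0xa2,0x08,0xd9}
#5 dst[0x0f+2] := {0x2a,0x36}
query mem[0x0a]=0xe2, mem[0x15]=0x36, mem[0x0f]=0x2a, mem[0x02]=0xc3

MEM[0x0a,0x15,0x0f,0x02] = e2 36 2a c3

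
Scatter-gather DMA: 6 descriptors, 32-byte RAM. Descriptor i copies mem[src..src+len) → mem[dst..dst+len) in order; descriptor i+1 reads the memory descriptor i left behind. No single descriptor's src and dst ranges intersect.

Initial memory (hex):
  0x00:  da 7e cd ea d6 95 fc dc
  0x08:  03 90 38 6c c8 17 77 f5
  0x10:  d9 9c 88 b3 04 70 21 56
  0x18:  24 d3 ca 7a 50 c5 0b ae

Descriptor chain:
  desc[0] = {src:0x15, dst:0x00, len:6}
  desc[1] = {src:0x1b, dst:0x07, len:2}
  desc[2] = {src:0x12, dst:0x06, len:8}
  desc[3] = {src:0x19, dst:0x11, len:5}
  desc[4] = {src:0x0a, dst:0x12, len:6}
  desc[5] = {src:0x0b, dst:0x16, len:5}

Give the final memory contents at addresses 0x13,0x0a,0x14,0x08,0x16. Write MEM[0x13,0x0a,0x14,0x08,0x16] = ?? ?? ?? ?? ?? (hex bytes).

  after D0: wrote 6B at 0x00 = 70215624d3ca
  after D1: wrote 2B at 0x07 = 7a50
  after D2: wrote 8B at 0x06 = 88b30470215624d3
  after D3: wrote 5B at 0x11 = d3ca7a50c5
  after D4: wrote 6B at 0x12 = 215624d377f5
  after D5: wrote 5B at 0x16 = 5624d377f5
query mem[0x13]=0x56, mem[0x0a]=0x21, mem[0x14]=0x24, mem[0x08]=0x04, mem[0x16]=0x56

MEM[0x13,0x0a,0x14,0x08,0x16] = 56 21 24 04 56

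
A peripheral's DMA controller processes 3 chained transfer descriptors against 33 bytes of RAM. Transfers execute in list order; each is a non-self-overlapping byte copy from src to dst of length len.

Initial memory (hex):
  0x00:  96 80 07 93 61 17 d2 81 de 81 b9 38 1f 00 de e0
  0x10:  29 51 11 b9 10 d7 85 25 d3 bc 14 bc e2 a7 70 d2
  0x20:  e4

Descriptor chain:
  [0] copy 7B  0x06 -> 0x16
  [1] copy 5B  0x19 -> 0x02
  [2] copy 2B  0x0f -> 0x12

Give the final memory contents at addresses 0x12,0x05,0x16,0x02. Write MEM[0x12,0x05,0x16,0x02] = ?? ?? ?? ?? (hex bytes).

#0 dst[0x16+7] := {0xd2,0x81,0xde,0x81,0xb9,0x38,0x1f}
#1 dst[0x02+5] := {0x81,0xb9,0x38,0x1f,0xa7}
#2 dst[0x12+2] := {0xe0,0x29}
query mem[0x12]=0xe0, mem[0x05]=0x1f, mem[0x16]=0xd2, mem[0x02]=0x81

MEM[0x12,0x05,0x16,0x02] = e0 1f d2 81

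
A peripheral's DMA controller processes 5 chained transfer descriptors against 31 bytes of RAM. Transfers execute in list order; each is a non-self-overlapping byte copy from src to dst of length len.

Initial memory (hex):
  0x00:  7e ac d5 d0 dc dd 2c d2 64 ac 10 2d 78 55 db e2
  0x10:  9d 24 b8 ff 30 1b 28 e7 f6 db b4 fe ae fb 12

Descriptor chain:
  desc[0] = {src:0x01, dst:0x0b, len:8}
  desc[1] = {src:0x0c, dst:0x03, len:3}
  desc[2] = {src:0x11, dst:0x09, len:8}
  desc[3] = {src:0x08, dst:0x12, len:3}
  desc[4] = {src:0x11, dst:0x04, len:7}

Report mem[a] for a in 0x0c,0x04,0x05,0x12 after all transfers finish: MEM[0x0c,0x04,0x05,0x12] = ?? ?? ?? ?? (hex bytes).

MEM[0x0c,0x04,0x05,0x12] = 30 d2 64 64

  after D0: wrote 8B at 0x0b = acd5d0dcdd2cd264
  after D1: wrote 3B at 0x03 = d5d0dc
  after D2: wrote 8B at 0x09 = d264ff301b28e7f6
  after D3: wrote 3B at 0x12 = 64d264
  after D4: wrote 7B at 0x04 = d264d2641b28e7
query mem[0x0c]=0x30, mem[0x04]=0xd2, mem[0x05]=0x64, mem[0x12]=0x64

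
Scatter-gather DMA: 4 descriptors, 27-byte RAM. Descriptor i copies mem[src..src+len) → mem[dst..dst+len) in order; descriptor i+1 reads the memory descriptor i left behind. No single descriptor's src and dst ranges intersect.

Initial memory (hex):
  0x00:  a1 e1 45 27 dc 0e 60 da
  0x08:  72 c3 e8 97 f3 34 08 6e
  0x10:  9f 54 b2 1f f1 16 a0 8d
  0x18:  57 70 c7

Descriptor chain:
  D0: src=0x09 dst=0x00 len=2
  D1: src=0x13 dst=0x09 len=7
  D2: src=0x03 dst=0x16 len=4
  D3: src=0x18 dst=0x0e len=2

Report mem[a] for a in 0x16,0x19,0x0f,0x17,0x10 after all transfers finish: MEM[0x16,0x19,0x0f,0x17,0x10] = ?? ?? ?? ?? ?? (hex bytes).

MEM[0x16,0x19,0x0f,0x17,0x10] = 27 60 60 dc 9f

  after D0: wrote 2B at 0x00 = c3e8
  after D1: wrote 7B at 0x09 = 1ff116a08d5770
  after D2: wrote 4B at 0x16 = 27dc0e60
  after D3: wrote 2B at 0x0e = 0e60
query mem[0x16]=0x27, mem[0x19]=0x60, mem[0x0f]=0x60, mem[0x17]=0xdc, mem[0x10]=0x9f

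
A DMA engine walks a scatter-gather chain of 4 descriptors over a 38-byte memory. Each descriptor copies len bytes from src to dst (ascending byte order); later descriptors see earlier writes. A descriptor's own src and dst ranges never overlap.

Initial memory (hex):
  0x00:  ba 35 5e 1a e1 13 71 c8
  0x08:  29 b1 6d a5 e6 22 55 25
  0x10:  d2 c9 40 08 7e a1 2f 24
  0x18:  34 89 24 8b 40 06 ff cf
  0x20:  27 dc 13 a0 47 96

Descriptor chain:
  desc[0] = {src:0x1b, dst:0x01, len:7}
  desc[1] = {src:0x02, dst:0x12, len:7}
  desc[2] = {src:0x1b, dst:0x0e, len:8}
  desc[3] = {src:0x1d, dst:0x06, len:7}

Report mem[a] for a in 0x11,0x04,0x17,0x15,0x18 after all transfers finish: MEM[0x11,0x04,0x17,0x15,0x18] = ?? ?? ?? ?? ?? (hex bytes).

MEM[0x11,0x04,0x17,0x15,0x18] = ff ff dc 13 29

  after D0: wrote 7B at 0x01 = 8b4006ffcf27dc
  after D1: wrote 7B at 0x12 = 4006ffcf27dc29
  after D2: wrote 8B at 0x0e = 8b4006ffcf27dc13
  after D3: wrote 7B at 0x06 = 06ffcf27dc13a0
query mem[0x11]=0xff, mem[0x04]=0xff, mem[0x17]=0xdc, mem[0x15]=0x13, mem[0x18]=0x29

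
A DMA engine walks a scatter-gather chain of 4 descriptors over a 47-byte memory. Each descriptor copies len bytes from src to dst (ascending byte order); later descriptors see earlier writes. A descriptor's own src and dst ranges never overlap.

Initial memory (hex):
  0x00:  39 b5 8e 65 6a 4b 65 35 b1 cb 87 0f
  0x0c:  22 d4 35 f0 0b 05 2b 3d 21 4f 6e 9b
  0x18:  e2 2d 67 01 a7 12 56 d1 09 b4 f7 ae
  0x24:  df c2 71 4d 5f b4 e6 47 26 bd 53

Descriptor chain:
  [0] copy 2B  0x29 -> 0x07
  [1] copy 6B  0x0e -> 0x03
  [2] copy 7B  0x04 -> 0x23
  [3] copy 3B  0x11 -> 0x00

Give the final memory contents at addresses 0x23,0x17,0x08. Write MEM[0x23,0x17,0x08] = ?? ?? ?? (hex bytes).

MEM[0x23,0x17,0x08] = f0 9b 3d

  after D0: wrote 2B at 0x07 = b4e6
  after D1: wrote 6B at 0x03 = 35f00b052b3d
  after D2: wrote 7B at 0x23 = f00b052b3dcb87
  after D3: wrote 3B at 0x00 = 052b3d
query mem[0x23]=0xf0, mem[0x17]=0x9b, mem[0x08]=0x3d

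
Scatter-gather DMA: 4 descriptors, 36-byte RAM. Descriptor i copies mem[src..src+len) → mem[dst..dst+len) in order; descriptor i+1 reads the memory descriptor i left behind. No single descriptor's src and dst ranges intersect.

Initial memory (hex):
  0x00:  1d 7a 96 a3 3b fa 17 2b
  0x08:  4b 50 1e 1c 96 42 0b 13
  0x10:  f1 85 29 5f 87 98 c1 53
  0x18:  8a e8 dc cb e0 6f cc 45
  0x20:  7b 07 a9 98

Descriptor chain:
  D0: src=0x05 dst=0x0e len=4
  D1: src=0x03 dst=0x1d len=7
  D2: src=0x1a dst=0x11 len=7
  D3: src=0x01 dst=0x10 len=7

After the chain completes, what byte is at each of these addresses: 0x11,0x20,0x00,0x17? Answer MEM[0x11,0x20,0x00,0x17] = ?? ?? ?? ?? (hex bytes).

MEM[0x11,0x20,0x00,0x17] = 96 17 1d 17

#0 dst[0x0e+4] := {0xfa,0x17,0x2b,0x4b}
#1 dst[0x1d+7] := {0xa3,0x3b,0xfa,0x17,0x2b,0x4b,0x50}
#2 dst[0x11+7] := {0xdc,0xcb,0xe0,0xa3,0x3b,0xfa,0x17}
#3 dst[0x10+7] := {0x7a,0x96,0xa3,0x3b,0xfa,0x17,0x2b}
query mem[0x11]=0x96, mem[0x20]=0x17, mem[0x00]=0x1d, mem[0x17]=0x17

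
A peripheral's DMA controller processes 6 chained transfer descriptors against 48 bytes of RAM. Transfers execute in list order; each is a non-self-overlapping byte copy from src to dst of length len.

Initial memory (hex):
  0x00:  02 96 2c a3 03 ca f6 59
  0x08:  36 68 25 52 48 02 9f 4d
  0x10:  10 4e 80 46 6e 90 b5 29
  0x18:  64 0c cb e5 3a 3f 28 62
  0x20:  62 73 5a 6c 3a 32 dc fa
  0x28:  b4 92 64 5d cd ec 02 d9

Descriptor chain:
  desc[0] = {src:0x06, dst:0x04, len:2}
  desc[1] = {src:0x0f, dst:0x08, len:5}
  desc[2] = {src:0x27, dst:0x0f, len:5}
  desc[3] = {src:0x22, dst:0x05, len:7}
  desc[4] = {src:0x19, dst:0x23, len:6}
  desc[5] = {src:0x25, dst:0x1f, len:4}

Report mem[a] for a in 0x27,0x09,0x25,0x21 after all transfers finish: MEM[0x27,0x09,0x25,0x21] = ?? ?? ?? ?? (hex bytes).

D0: mem[0x04..0x05] <- [f6 59]
D1: mem[0x08..0x0c] <- [4d 10 4e 80 46]
D2: mem[0x0f..0x13] <- [fa b4 92 64 5d]
D3: mem[0x05..0x0b] <- [5a 6c 3a 32 dc fa b4]
D4: mem[0x23..0x28] <- [0c cb e5 3a 3f 28]
D5: mem[0x1f..0x22] <- [e5 3a 3f 28]
query mem[0x27]=0x3f, mem[0x09]=0xdc, mem[0x25]=0xe5, mem[0x21]=0x3f

MEM[0x27,0x09,0x25,0x21] = 3f dc e5 3f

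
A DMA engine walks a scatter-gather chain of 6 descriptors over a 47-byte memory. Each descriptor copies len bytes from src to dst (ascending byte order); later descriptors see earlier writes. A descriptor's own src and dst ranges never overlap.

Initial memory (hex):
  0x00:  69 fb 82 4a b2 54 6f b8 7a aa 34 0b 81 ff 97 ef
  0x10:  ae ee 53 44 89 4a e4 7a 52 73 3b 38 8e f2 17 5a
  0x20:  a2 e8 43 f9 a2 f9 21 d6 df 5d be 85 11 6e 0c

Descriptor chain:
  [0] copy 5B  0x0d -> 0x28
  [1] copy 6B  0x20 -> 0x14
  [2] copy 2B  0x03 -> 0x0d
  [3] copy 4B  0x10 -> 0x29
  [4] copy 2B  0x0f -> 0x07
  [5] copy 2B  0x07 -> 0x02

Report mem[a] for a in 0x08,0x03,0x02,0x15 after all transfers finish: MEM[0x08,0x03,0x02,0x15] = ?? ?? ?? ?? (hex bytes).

D0: mem[0x28..0x2c] <- [ff 97 ef ae ee]
D1: mem[0x14..0x19] <- [a2 e8 43 f9 a2 f9]
D2: mem[0x0d..0x0e] <- [4a b2]
D3: mem[0x29..0x2c] <- [ae ee 53 44]
D4: mem[0x07..0x08] <- [ef ae]
D5: mem[0x02..0x03] <- [ef ae]
query mem[0x08]=0xae, mem[0x03]=0xae, mem[0x02]=0xef, mem[0x15]=0xe8

MEM[0x08,0x03,0x02,0x15] = ae ae ef e8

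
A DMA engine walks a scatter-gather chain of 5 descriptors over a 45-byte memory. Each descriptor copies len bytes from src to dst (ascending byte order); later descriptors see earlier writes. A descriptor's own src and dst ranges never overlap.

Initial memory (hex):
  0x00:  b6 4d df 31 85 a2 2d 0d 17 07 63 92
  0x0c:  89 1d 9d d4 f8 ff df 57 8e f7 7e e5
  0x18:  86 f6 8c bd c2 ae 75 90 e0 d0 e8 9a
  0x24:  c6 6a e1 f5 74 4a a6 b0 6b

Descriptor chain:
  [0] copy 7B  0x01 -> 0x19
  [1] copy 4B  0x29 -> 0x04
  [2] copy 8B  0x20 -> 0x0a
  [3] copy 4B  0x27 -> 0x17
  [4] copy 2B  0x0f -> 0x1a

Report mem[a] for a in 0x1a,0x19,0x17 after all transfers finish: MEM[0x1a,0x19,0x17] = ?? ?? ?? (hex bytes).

MEM[0x1a,0x19,0x17] = 6a 4a f5

#0 dst[0x19+7] := {0x4d,0xdf,0x31,0x85,0xa2,0x2d,0x0d}
#1 dst[0x04+4] := {0x4a,0xa6,0xb0,0x6b}
#2 dst[0x0a+8] := {0xe0,0xd0,0xe8,0x9a,0xc6,0x6a,0xe1,0xf5}
#3 dst[0x17+4] := {0xf5,0x74,0x4a,0xa6}
#4 dst[0x1a+2] := {0x6a,0xe1}
query mem[0x1a]=0x6a, mem[0x19]=0x4a, mem[0x17]=0xf5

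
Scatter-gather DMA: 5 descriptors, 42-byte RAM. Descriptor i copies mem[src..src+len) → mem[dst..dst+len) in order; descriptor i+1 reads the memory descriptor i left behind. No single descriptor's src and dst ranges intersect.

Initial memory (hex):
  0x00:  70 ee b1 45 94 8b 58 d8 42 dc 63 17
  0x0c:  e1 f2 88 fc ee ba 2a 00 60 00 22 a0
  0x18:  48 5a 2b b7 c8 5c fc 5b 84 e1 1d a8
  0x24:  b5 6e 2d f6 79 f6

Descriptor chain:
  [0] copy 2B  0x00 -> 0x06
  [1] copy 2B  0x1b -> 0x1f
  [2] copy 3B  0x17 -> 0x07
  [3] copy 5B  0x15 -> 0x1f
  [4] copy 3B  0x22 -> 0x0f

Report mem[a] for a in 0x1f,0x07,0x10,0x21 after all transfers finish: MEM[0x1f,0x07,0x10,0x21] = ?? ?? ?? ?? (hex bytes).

  after D0: wrote 2B at 0x06 = 70ee
  after D1: wrote 2B at 0x1f = b7c8
  after D2: wrote 3B at 0x07 = a0485a
  after D3: wrote 5B at 0x1f = 0022a0485a
  after D4: wrote 3B at 0x0f = 485ab5
query mem[0x1f]=0x00, mem[0x07]=0xa0, mem[0x10]=0x5a, mem[0x21]=0xa0

MEM[0x1f,0x07,0x10,0x21] = 00 a0 5a a0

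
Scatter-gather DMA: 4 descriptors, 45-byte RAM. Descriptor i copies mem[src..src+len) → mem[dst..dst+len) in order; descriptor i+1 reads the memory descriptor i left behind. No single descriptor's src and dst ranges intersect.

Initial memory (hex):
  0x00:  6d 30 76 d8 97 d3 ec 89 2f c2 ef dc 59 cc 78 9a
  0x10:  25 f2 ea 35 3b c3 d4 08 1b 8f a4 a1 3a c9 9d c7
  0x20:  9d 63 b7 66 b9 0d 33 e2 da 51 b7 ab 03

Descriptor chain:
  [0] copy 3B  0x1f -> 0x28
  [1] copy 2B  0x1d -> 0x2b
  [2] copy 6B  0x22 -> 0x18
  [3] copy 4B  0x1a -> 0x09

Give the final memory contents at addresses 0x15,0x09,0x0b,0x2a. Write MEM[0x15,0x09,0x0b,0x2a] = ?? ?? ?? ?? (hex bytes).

#0 dst[0x28+3] := {0xc7,0x9d,0x63}
#1 dst[0x2b+2] := {0xc9,0x9d}
#2 dst[0x18+6] := {0xb7,0x66,0xb9,0x0d,0x33,0xe2}
#3 dst[0x09+4] := {0xb9,0x0d,0x33,0xe2}
query mem[0x15]=0xc3, mem[0x09]=0xb9, mem[0x0b]=0x33, mem[0x2a]=0x63

MEM[0x15,0x09,0x0b,0x2a] = c3 b9 33 63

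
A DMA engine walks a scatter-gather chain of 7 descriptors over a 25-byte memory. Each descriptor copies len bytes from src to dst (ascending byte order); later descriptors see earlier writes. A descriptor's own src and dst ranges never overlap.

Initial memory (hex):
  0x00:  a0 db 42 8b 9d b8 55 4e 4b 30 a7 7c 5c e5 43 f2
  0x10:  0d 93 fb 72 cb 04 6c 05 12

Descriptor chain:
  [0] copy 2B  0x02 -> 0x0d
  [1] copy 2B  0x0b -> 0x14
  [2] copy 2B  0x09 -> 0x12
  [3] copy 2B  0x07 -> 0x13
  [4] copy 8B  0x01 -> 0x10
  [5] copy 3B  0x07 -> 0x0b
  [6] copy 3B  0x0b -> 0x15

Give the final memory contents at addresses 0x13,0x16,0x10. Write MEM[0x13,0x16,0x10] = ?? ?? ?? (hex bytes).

[0] 0x02->0x0d len=2 : 42 8b
[1] 0x0b->0x14 len=2 : 7c 5c
[2] 0x09->0x12 len=2 : 30 a7
[3] 0x07->0x13 len=2 : 4e 4b
[4] 0x01->0x10 len=8 : db 42 8b 9d b8 55 4e 4b
[5] 0x07->0x0b len=3 : 4e 4b 30
[6] 0x0b->0x15 len=3 : 4e 4b 30
query mem[0x13]=0x9d, mem[0x16]=0x4b, mem[0x10]=0xdb

MEM[0x13,0x16,0x10] = 9d 4b db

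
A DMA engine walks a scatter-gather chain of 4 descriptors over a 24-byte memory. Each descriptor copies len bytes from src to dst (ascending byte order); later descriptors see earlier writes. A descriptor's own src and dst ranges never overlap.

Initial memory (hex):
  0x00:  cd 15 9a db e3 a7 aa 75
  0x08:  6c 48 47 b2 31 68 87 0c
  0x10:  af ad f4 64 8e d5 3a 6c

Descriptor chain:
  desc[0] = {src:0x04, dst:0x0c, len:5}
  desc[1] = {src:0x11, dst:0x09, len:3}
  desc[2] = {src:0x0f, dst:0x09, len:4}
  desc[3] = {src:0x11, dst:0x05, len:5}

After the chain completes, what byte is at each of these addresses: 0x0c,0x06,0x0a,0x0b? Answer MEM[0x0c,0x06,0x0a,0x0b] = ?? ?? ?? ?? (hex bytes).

D0: mem[0x0c..0x10] <- [e3 a7 aa 75 6c]
D1: mem[0x09..0x0b] <- [ad f4 64]
D2: mem[0x09..0x0c] <- [75 6c ad f4]
D3: mem[0x05..0x09] <- [ad f4 64 8e d5]
query mem[0x0c]=0xf4, mem[0x06]=0xf4, mem[0x0a]=0x6c, mem[0x0b]=0xad

MEM[0x0c,0x06,0x0a,0x0b] = f4 f4 6c ad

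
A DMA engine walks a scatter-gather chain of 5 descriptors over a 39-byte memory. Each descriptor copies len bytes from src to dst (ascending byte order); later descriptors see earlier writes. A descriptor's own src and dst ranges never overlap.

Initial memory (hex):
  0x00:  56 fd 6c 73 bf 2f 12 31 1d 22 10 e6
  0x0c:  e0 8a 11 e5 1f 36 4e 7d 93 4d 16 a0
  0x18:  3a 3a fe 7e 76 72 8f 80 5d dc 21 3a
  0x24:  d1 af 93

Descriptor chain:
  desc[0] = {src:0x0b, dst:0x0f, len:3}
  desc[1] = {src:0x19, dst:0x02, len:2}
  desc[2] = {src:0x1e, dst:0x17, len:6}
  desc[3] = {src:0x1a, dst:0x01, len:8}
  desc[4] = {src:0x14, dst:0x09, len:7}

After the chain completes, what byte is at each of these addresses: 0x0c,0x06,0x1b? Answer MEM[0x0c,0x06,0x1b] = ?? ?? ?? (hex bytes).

D0: mem[0x0f..0x11] <- [e6 e0 8a]
D1: mem[0x02..0x03] <- [3a fe]
D2: mem[0x17..0x1c] <- [8f 80 5d dc 21 3a]
D3: mem[0x01..0x08] <- [dc 21 3a 72 8f 80 5d dc]
D4: mem[0x09..0x0f] <- [93 4d 16 8f 80 5d dc]
query mem[0x0c]=0x8f, mem[0x06]=0x80, mem[0x1b]=0x21

MEM[0x0c,0x06,0x1b] = 8f 80 21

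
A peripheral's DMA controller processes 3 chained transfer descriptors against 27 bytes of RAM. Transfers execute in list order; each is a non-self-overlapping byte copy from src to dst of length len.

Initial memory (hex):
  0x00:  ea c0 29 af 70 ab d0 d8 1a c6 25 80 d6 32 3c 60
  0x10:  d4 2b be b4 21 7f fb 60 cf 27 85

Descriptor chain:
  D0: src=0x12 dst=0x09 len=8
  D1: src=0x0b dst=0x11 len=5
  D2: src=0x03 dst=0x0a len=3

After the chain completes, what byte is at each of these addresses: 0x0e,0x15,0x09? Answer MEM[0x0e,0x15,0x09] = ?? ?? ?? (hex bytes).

MEM[0x0e,0x15,0x09] = 60 cf be

D0: mem[0x09..0x10] <- [be b4 21 7f fb 60 cf 27]
D1: mem[0x11..0x15] <- [21 7f fb 60 cf]
D2: mem[0x0a..0x0c] <- [af 70 ab]
query mem[0x0e]=0x60, mem[0x15]=0xcf, mem[0x09]=0xbe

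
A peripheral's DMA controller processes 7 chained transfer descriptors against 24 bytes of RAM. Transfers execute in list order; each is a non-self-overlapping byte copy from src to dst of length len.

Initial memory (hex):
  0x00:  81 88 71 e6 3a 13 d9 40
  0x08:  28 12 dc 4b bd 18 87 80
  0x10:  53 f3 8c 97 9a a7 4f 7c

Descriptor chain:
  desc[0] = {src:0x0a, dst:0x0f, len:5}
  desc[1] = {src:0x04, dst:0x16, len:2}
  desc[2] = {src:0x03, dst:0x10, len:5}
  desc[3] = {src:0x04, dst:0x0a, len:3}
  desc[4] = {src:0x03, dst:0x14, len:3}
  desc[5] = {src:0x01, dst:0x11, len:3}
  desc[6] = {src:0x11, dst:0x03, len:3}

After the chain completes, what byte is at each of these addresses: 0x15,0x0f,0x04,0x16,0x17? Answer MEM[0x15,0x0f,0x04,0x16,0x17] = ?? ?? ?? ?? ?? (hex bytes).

D0: mem[0x0f..0x13] <- [dc 4b bd 18 87]
D1: mem[0x16..0x17] <- [3a 13]
D2: mem[0x10..0x14] <- [e6 3a 13 d9 40]
D3: mem[0x0a..0x0c] <- [3a 13 d9]
D4: mem[0x14..0x16] <- [e6 3a 13]
D5: mem[0x11..0x13] <- [88 71 e6]
D6: mem[0x03..0x05] <- [88 71 e6]
query mem[0x15]=0x3a, mem[0x0f]=0xdc, mem[0x04]=0x71, mem[0x16]=0x13, mem[0x17]=0x13

MEM[0x15,0x0f,0x04,0x16,0x17] = 3a dc 71 13 13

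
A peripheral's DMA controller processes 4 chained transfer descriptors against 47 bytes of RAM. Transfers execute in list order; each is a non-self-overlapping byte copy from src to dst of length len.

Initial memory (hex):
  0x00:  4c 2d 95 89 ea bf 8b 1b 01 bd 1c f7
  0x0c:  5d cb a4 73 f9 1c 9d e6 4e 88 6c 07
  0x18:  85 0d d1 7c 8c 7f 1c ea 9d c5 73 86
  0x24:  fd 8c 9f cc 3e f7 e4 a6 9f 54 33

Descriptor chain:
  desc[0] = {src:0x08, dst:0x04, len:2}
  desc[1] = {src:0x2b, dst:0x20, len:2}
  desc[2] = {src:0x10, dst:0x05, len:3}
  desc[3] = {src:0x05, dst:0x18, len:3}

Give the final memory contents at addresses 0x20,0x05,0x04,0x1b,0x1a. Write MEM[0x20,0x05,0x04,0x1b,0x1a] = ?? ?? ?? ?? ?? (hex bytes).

#0 dst[0x04+2] := {0x01,0xbd}
#1 dst[0x20+2] := {0xa6,0x9f}
#2 dst[0x05+3] := {0xf9,0x1c,0x9d}
#3 dst[0x18+3] := {0xf9,0x1c,0x9d}
query mem[0x20]=0xa6, mem[0x05]=0xf9, mem[0x04]=0x01, mem[0x1b]=0x7c, mem[0x1a]=0x9d

MEM[0x20,0x05,0x04,0x1b,0x1a] = a6 f9 01 7c 9d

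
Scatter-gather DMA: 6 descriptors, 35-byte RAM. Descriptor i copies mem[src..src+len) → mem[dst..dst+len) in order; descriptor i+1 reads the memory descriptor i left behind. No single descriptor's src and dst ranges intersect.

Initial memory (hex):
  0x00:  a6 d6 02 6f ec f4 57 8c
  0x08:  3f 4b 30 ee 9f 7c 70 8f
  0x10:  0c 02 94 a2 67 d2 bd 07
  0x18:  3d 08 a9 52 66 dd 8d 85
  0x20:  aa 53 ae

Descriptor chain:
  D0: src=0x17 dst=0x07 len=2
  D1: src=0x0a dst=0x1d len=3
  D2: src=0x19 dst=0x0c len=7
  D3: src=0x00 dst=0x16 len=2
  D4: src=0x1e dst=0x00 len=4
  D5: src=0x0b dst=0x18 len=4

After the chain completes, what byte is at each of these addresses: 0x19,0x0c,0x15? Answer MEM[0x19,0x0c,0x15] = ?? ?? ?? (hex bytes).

MEM[0x19,0x0c,0x15] = 08 08 d2

D0: mem[0x07..0x08] <- [07 3d]
D1: mem[0x1d..0x1f] <- [30 ee 9f]
D2: mem[0x0c..0x12] <- [08 a9 52 66 30 ee 9f]
D3: mem[0x16..0x17] <- [a6 d6]
D4: mem[0x00..0x03] <- [ee 9f aa 53]
D5: mem[0x18..0x1b] <- [ee 08 a9 52]
query mem[0x19]=0x08, mem[0x0c]=0x08, mem[0x15]=0xd2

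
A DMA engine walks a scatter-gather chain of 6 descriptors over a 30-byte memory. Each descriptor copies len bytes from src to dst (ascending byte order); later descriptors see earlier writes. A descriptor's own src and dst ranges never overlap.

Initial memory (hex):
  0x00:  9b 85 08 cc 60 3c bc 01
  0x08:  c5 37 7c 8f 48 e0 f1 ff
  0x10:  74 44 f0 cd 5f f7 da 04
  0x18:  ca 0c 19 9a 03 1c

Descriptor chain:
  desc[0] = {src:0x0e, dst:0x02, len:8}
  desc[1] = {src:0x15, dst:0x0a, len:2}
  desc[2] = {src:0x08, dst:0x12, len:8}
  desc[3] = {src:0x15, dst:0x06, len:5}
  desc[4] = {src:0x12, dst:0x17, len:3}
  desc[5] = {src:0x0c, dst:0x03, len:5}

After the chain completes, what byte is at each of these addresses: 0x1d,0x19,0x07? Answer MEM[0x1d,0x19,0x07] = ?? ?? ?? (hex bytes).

MEM[0x1d,0x19,0x07] = 1c f7 74

D0: mem[0x02..0x09] <- [f1 ff 74 44 f0 cd 5f f7]
D1: mem[0x0a..0x0b] <- [f7 da]
D2: mem[0x12..0x19] <- [5f f7 f7 da 48 e0 f1 ff]
D3: mem[0x06..0x0a] <- [da 48 e0 f1 ff]
D4: mem[0x17..0x19] <- [5f f7 f7]
D5: mem[0x03..0x07] <- [48 e0 f1 ff 74]
query mem[0x1d]=0x1c, mem[0x19]=0xf7, mem[0x07]=0x74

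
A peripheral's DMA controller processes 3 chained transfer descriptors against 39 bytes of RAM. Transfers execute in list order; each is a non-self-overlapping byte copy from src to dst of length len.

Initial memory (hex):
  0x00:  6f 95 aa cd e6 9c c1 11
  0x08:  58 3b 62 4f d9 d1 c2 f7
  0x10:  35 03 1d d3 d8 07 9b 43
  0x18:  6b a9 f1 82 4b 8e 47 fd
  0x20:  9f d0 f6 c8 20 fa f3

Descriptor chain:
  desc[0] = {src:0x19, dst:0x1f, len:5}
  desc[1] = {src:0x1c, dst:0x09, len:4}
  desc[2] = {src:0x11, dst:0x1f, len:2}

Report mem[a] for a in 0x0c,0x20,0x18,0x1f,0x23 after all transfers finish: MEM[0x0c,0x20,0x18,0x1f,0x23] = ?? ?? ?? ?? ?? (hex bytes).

#0 dst[0x1f+5] := {0xa9,0xf1,0x82,0x4b,0x8e}
#1 dst[0x09+4] := {0x4b,0x8e,0x47,0xa9}
#2 dst[0x1f+2] := {0x03,0x1d}
query mem[0x0c]=0xa9, mem[0x20]=0x1d, mem[0x18]=0x6b, mem[0x1f]=0x03, mem[0x23]=0x8e

MEM[0x0c,0x20,0x18,0x1f,0x23] = a9 1d 6b 03 8e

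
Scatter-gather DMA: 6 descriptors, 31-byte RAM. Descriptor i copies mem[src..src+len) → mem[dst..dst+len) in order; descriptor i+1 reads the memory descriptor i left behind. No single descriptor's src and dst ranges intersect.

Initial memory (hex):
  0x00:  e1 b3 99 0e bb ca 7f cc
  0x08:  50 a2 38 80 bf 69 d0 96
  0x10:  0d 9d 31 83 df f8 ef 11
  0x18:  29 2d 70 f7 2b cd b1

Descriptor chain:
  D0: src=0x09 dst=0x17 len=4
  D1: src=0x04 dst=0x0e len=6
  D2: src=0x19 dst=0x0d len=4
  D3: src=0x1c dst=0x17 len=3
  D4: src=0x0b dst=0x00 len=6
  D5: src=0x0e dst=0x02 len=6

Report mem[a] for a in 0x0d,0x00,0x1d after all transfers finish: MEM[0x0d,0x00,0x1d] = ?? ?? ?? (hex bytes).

MEM[0x0d,0x00,0x1d] = 80 80 cd

[0] 0x09->0x17 len=4 : a2 38 80 bf
[1] 0x04->0x0e len=6 : bb ca 7f cc 50 a2
[2] 0x19->0x0d len=4 : 80 bf f7 2b
[3] 0x1c->0x17 len=3 : 2b cd b1
[4] 0x0b->0x00 len=6 : 80 bf 80 bf f7 2b
[5] 0x0e->0x02 len=6 : bf f7 2b cc 50 a2
query mem[0x0d]=0x80, mem[0x00]=0x80, mem[0x1d]=0xcd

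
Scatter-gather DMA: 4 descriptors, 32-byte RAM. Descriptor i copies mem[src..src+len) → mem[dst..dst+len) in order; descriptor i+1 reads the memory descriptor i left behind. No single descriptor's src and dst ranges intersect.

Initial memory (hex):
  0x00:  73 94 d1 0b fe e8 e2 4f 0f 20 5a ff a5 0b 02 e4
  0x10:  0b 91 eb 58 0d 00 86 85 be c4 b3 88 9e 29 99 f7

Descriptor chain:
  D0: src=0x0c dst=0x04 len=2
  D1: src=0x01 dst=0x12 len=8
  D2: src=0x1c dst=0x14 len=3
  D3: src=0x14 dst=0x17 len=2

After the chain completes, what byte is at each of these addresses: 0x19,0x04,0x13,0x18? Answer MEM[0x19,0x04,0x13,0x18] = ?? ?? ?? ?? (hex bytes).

MEM[0x19,0x04,0x13,0x18] = 0f a5 d1 29

D0: mem[0x04..0x05] <- [a5 0b]
D1: mem[0x12..0x19] <- [94 d1 0b a5 0b e2 4f 0f]
D2: mem[0x14..0x16] <- [9e 29 99]
D3: mem[0x17..0x18] <- [9e 29]
query mem[0x19]=0x0f, mem[0x04]=0xa5, mem[0x13]=0xd1, mem[0x18]=0x29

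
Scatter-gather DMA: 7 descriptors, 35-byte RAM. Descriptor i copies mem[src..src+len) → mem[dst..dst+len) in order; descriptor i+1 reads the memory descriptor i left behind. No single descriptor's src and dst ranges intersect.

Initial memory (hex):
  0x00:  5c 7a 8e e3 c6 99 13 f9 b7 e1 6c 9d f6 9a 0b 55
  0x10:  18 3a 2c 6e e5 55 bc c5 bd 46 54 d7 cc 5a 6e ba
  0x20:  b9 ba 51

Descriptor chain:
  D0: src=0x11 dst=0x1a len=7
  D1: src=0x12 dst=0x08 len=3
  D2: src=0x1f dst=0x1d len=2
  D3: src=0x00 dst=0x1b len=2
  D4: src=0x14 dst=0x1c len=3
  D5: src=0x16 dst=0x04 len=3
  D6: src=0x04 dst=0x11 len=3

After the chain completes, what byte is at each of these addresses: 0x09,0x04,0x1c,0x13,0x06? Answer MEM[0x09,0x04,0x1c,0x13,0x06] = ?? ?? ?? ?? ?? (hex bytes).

MEM[0x09,0x04,0x1c,0x13,0x06] = 6e bc e5 bd bd

D0: mem[0x1a..0x20] <- [3a 2c 6e e5 55 bc c5]
D1: mem[0x08..0x0a] <- [2c 6e e5]
D2: mem[0x1d..0x1e] <- [bc c5]
D3: mem[0x1b..0x1c] <- [5c 7a]
D4: mem[0x1c..0x1e] <- [e5 55 bc]
D5: mem[0x04..0x06] <- [bc c5 bd]
D6: mem[0x11..0x13] <- [bc c5 bd]
query mem[0x09]=0x6e, mem[0x04]=0xbc, mem[0x1c]=0xe5, mem[0x13]=0xbd, mem[0x06]=0xbd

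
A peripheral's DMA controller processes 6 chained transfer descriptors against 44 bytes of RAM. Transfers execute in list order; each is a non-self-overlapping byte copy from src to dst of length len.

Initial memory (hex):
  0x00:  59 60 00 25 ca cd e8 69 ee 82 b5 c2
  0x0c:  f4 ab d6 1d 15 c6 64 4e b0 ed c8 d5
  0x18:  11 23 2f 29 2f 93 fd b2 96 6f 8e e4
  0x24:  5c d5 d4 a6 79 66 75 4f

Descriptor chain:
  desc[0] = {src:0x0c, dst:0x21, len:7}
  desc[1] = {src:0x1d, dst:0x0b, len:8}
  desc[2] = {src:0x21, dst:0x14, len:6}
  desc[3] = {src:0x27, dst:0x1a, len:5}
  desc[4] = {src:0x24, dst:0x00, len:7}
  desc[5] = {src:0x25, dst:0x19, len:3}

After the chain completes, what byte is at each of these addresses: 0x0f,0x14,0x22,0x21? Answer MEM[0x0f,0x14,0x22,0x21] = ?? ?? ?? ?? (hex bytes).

MEM[0x0f,0x14,0x22,0x21] = f4 f4 ab f4

#0 dst[0x21+7] := {0xf4,0xab,0xd6,0x1d,0x15,0xc6,0x64}
#1 dst[0x0b+8] := {0x93,0xfd,0xb2,0x96,0xf4,0xab,0xd6,0x1d}
#2 dst[0x14+6] := {0xf4,0xab,0xd6,0x1d,0x15,0xc6}
#3 dst[0x1a+5] := {0x64,0x79,0x66,0x75,0x4f}
#4 dst[0x00+7] := {0x1d,0x15,0xc6,0x64,0x79,0x66,0x75}
#5 dst[0x19+3] := {0x15,0xc6,0x64}
query mem[0x0f]=0xf4, mem[0x14]=0xf4, mem[0x22]=0xab, mem[0x21]=0xf4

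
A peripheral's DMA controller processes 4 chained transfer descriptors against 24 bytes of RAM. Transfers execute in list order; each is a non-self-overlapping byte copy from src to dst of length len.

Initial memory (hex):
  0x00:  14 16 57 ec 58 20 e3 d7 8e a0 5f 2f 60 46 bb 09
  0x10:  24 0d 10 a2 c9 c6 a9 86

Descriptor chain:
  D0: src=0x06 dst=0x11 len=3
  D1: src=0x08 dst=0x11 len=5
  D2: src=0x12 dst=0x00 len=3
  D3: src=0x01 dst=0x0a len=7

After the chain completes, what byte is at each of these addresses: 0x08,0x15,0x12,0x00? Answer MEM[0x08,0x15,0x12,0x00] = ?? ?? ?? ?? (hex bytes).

#0 dst[0x11+3] := {0xe3,0xd7,0x8e}
#1 dst[0x11+5] := {0x8e,0xa0,0x5f,0x2f,0x60}
#2 dst[0x00+3] := {0xa0,0x5f,0x2f}
#3 dst[0x0a+7] := {0x5f,0x2f,0xec,0x58,0x20,0xe3,0xd7}
query mem[0x08]=0x8e, mem[0x15]=0x60, mem[0x12]=0xa0, mem[0x00]=0xa0

MEM[0x08,0x15,0x12,0x00] = 8e 60 a0 a0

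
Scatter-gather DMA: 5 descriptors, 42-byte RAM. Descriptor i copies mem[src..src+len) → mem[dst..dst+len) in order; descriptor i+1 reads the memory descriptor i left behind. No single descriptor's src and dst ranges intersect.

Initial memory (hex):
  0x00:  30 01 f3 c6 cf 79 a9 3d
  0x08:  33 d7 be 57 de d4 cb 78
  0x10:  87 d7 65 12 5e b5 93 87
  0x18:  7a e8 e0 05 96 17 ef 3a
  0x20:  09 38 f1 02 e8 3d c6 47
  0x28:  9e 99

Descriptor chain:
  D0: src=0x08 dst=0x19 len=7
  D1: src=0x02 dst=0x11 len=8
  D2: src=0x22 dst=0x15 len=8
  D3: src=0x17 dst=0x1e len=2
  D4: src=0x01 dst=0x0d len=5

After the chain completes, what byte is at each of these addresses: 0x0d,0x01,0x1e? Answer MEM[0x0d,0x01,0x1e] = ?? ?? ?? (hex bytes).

MEM[0x0d,0x01,0x1e] = 01 01 e8

[0] 0x08->0x19 len=7 : 33 d7 be 57 de d4 cb
[1] 0x02->0x11 len=8 : f3 c6 cf 79 a9 3d 33 d7
[2] 0x22->0x15 len=8 : f1 02 e8 3d c6 47 9e 99
[3] 0x17->0x1e len=2 : e8 3d
[4] 0x01->0x0d len=5 : 01 f3 c6 cf 79
query mem[0x0d]=0x01, mem[0x01]=0x01, mem[0x1e]=0xe8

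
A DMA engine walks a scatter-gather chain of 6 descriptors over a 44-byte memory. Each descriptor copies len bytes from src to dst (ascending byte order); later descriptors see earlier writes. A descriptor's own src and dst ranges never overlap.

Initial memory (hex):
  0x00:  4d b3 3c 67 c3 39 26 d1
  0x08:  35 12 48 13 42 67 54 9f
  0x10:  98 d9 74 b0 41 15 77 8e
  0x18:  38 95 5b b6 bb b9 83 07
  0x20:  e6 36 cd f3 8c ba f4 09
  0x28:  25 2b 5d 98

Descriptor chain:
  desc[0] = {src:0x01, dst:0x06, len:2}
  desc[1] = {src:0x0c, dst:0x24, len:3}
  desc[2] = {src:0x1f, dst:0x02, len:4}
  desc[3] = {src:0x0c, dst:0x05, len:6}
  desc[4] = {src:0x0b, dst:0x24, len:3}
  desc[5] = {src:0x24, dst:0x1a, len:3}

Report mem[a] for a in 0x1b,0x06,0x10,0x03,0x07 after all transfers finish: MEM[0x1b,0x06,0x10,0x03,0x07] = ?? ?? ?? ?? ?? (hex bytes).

MEM[0x1b,0x06,0x10,0x03,0x07] = 42 67 98 e6 54

  after D0: wrote 2B at 0x06 = b33c
  after D1: wrote 3B at 0x24 = 426754
  after D2: wrote 4B at 0x02 = 07e636cd
  after D3: wrote 6B at 0x05 = 4267549f98d9
  after D4: wrote 3B at 0x24 = 134267
  after D5: wrote 3B at 0x1a = 134267
query mem[0x1b]=0x42, mem[0x06]=0x67, mem[0x10]=0x98, mem[0x03]=0xe6, mem[0x07]=0x54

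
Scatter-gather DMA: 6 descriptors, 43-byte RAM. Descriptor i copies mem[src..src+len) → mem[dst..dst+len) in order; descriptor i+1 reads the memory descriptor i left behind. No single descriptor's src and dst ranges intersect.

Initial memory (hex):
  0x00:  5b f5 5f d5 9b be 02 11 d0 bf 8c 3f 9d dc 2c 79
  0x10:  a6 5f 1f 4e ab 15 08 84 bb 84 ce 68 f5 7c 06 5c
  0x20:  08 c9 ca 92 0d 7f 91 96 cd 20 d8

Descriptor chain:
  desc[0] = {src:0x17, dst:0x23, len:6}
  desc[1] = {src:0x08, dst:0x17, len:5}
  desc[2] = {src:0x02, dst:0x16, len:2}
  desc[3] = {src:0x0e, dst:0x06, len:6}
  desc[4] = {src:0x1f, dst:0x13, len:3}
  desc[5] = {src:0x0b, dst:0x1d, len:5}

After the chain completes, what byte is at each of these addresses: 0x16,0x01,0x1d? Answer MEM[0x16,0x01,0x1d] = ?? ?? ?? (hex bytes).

MEM[0x16,0x01,0x1d] = 5f f5 4e

#0 dst[0x23+6] := {0x84,0xbb,0x84,0xce,0x68,0xf5}
#1 dst[0x17+5] := {0xd0,0xbf,0x8c,0x3f,0x9d}
#2 dst[0x16+2] := {0x5f,0xd5}
#3 dst[0x06+6] := {0x2c,0x79,0xa6,0x5f,0x1f,0x4e}
#4 dst[0x13+3] := {0x5c,0x08,0xc9}
#5 dst[0x1d+5] := {0x4e,0x9d,0xdc,0x2c,0x79}
query mem[0x16]=0x5f, mem[0x01]=0xf5, mem[0x1d]=0x4e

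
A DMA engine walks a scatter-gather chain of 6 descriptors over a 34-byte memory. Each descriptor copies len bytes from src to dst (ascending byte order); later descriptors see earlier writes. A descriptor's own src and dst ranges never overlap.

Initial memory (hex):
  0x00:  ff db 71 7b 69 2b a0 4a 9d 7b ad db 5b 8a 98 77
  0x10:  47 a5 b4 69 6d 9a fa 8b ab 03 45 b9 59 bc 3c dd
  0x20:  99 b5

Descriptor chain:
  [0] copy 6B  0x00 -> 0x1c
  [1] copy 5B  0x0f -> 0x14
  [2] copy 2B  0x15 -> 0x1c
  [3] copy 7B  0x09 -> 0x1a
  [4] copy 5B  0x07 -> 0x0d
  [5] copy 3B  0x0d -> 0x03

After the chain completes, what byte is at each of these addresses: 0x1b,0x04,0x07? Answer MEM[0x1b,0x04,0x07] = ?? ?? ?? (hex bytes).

#0 dst[0x1c+6] := {0xff,0xdb,0x71,0x7b,0x69,0x2b}
#1 dst[0x14+5] := {0x77,0x47,0xa5,0xb4,0x69}
#2 dst[0x1c+2] := {0x47,0xa5}
#3 dst[0x1a+7] := {0x7b,0xad,0xdb,0x5b,0x8a,0x98,0x77}
#4 dst[0x0d+5] := {0x4a,0x9d,0x7b,0xad,0xdb}
#5 dst[0x03+3] := {0x4a,0x9d,0x7b}
query mem[0x1b]=0xad, mem[0x04]=0x9d, mem[0x07]=0x4a

MEM[0x1b,0x04,0x07] = ad 9d 4a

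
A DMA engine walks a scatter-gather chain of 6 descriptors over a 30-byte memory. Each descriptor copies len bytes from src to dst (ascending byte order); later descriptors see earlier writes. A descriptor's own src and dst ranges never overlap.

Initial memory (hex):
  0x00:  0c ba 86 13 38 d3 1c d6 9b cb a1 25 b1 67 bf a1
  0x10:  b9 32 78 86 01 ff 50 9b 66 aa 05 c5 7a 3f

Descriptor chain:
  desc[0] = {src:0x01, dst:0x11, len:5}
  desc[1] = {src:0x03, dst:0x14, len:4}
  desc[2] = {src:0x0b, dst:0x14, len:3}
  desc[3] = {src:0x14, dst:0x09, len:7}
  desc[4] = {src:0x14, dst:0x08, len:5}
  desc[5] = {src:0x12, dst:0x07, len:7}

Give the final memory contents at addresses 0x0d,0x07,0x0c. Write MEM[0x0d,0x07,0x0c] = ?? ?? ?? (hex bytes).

MEM[0x0d,0x07,0x0c] = 66 86 1c

#0 dst[0x11+5] := {0xba,0x86,0x13,0x38,0xd3}
#1 dst[0x14+4] := {0x13,0x38,0xd3,0x1c}
#2 dst[0x14+3] := {0x25,0xb1,0x67}
#3 dst[0x09+7] := {0x25,0xb1,0x67,0x1c,0x66,0xaa,0x05}
#4 dst[0x08+5] := {0x25,0xb1,0x67,0x1c,0x66}
#5 dst[0x07+7] := {0x86,0x13,0x25,0xb1,0x67,0x1c,0x66}
query mem[0x0d]=0x66, mem[0x07]=0x86, mem[0x0c]=0x1c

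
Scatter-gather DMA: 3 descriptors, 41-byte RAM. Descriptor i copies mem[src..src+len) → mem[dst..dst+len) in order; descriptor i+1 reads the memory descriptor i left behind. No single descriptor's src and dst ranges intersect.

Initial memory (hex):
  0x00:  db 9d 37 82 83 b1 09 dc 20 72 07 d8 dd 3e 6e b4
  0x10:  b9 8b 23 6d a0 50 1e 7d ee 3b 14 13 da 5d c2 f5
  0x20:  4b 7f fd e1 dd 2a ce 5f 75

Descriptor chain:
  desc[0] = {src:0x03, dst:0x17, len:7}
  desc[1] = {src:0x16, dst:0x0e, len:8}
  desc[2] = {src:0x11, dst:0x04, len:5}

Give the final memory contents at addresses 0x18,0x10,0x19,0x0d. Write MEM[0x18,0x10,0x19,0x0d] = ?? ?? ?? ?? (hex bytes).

  after D0: wrote 7B at 0x17 = 8283b109dc2072
  after D1: wrote 8B at 0x0e = 1e8283b109dc2072
  after D2: wrote 5B at 0x04 = b109dc2072
query mem[0x18]=0x83, mem[0x10]=0x83, mem[0x19]=0xb1, mem[0x0d]=0x3e

MEM[0x18,0x10,0x19,0x0d] = 83 83 b1 3e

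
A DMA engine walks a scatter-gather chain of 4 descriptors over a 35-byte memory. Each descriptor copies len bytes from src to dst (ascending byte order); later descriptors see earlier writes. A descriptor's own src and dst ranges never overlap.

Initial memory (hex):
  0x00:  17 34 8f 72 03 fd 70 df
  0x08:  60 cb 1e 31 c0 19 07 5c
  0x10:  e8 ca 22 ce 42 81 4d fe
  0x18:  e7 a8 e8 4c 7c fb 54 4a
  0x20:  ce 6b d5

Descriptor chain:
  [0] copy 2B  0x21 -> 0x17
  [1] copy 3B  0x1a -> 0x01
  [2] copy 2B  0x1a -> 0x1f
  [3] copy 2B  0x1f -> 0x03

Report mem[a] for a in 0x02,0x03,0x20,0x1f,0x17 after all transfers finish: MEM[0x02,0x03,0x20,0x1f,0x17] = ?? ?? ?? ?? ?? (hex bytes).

MEM[0x02,0x03,0x20,0x1f,0x17] = 4c e8 4c e8 6b

D0: mem[0x17..0x18] <- [6b d5]
D1: mem[0x01..0x03] <- [e8 4c 7c]
D2: mem[0x1f..0x20] <- [e8 4c]
D3: mem[0x03..0x04] <- [e8 4c]
query mem[0x02]=0x4c, mem[0x03]=0xe8, mem[0x20]=0x4c, mem[0x1f]=0xe8, mem[0x17]=0x6b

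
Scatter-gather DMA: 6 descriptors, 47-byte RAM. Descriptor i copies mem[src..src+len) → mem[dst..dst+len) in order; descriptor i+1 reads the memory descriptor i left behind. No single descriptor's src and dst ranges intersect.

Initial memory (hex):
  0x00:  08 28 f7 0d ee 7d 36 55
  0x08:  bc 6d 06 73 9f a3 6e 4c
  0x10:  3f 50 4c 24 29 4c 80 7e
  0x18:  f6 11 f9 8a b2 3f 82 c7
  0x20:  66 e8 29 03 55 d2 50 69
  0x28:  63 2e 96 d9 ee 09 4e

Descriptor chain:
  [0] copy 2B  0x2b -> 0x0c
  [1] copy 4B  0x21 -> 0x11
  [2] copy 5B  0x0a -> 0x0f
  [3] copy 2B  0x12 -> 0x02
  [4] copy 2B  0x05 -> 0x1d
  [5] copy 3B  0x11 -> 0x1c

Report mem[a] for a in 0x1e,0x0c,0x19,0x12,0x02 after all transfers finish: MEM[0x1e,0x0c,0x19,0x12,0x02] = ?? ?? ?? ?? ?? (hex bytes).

#0 dst[0x0c+2] := {0xd9,0xee}
#1 dst[0x11+4] := {0xe8,0x29,0x03,0x55}
#2 dst[0x0f+5] := {0x06,0x73,0xd9,0xee,0x6e}
#3 dst[0x02+2] := {0xee,0x6e}
#4 dst[0x1d+2] := {0x7d,0x36}
#5 dst[0x1c+3] := {0xd9,0xee,0x6e}
query mem[0x1e]=0x6e, mem[0x0c]=0xd9, mem[0x19]=0x11, mem[0x12]=0xee, mem[0x02]=0xee

MEM[0x1e,0x0c,0x19,0x12,0x02] = 6e d9 11 ee ee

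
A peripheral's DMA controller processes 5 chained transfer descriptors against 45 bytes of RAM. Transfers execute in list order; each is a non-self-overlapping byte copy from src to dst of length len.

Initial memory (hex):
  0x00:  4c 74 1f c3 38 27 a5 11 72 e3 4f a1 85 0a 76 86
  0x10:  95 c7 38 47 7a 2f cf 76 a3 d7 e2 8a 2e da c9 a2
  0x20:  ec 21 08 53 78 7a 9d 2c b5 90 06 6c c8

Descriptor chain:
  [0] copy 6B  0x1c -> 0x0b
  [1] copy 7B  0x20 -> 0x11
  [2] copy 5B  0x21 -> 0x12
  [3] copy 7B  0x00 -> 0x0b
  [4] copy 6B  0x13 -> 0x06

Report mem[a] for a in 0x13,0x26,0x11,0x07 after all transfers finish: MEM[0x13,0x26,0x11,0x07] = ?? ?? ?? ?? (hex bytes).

MEM[0x13,0x26,0x11,0x07] = 08 9d a5 53

#0 dst[0x0b+6] := {0x2e,0xda,0xc9,0xa2,0xec,0x21}
#1 dst[0x11+7] := {0xec,0x21,0x08,0x53,0x78,0x7a,0x9d}
#2 dst[0x12+5] := {0x21,0x08,0x53,0x78,0x7a}
#3 dst[0x0b+7] := {0x4c,0x74,0x1f,0xc3,0x38,0x27,0xa5}
#4 dst[0x06+6] := {0x08,0x53,0x78,0x7a,0x9d,0xa3}
query mem[0x13]=0x08, mem[0x26]=0x9d, mem[0x11]=0xa5, mem[0x07]=0x53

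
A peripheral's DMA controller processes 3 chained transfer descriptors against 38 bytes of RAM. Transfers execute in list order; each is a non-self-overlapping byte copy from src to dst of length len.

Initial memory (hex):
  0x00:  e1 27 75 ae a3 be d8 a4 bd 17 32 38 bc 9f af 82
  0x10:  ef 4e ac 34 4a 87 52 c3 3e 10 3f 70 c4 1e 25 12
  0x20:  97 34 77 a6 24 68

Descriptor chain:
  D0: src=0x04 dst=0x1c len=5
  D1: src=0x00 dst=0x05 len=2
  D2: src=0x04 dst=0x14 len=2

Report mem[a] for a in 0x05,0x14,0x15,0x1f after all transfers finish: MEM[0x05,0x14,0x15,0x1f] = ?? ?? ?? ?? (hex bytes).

D0: mem[0x1c..0x20] <- [a3 be d8 a4 bd]
D1: mem[0x05..0x06] <- [e1 27]
D2: mem[0x14..0x15] <- [a3 e1]
query mem[0x05]=0xe1, mem[0x14]=0xa3, mem[0x15]=0xe1, mem[0x1f]=0xa4

MEM[0x05,0x14,0x15,0x1f] = e1 a3 e1 a4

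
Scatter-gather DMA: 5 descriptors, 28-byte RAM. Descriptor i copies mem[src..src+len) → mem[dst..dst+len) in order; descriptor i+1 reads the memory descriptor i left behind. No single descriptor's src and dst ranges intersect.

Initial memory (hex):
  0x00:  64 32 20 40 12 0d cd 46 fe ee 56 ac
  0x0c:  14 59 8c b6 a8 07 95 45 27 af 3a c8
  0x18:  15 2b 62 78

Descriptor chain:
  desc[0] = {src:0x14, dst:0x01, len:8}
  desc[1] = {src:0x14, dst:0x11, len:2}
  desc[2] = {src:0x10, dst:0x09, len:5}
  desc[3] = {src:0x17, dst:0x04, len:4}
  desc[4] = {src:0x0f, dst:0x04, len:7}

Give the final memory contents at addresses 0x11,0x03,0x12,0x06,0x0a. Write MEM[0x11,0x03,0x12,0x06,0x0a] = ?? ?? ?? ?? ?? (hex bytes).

MEM[0x11,0x03,0x12,0x06,0x0a] = 27 3a af 27 af

#0 dst[0x01+8] := {0x27,0xaf,0x3a,0xc8,0x15,0x2b,0x62,0x78}
#1 dst[0x11+2] := {0x27,0xaf}
#2 dst[0x09+5] := {0xa8,0x27,0xaf,0x45,0x27}
#3 dst[0x04+4] := {0xc8,0x15,0x2b,0x62}
#4 dst[0x04+7] := {0xb6,0xa8,0x27,0xaf,0x45,0x27,0xaf}
query mem[0x11]=0x27, mem[0x03]=0x3a, mem[0x12]=0xaf, mem[0x06]=0x27, mem[0x0a]=0xaf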